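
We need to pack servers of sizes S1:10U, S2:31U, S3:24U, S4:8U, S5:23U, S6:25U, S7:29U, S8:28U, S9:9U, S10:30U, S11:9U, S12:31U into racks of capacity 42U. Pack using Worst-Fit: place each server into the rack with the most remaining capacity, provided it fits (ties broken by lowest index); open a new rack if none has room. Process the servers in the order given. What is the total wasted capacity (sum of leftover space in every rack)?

79

S1 (10U) → rack 1 (remaining 32U)
S2 (31U) → rack 1 (remaining 1U)
S3 (24U) → rack 2 (remaining 18U)
S4 (8U) → rack 2 (remaining 10U)
S5 (23U) → rack 3 (remaining 19U)
S6 (25U) → rack 4 (remaining 17U)
S7 (29U) → rack 5 (remaining 13U)
S8 (28U) → rack 6 (remaining 14U)
S9 (9U) → rack 3 (remaining 10U)
S10 (30U) → rack 7 (remaining 12U)
S11 (9U) → rack 4 (remaining 8U)
S12 (31U) → rack 8 (remaining 11U)
8 racks × 42U = 336U; used 257U; unused 79U.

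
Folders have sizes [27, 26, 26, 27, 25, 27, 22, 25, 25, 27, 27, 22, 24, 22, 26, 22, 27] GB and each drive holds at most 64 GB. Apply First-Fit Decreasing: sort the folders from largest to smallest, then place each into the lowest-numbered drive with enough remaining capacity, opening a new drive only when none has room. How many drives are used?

Sorted descending: 27, 27, 27, 27, 27, 27, 26, 26, 26, 25, 25, 25, 24, 22, 22, 22, 22.
27 GB → drive 1 (remaining 37 GB)
27 GB → drive 1 (remaining 10 GB)
27 GB → drive 2 (remaining 37 GB)
27 GB → drive 2 (remaining 10 GB)
27 GB → drive 3 (remaining 37 GB)
27 GB → drive 3 (remaining 10 GB)
26 GB → drive 4 (remaining 38 GB)
26 GB → drive 4 (remaining 12 GB)
26 GB → drive 5 (remaining 38 GB)
25 GB → drive 5 (remaining 13 GB)
25 GB → drive 6 (remaining 39 GB)
25 GB → drive 6 (remaining 14 GB)
24 GB → drive 7 (remaining 40 GB)
22 GB → drive 7 (remaining 18 GB)
22 GB → drive 8 (remaining 42 GB)
22 GB → drive 8 (remaining 20 GB)
22 GB → drive 9 (remaining 42 GB)
Final drives: [27,27] [27,27] [27,27] [26,26] [26,25] [25,25] [24,22] [22,22] [22].

9 drives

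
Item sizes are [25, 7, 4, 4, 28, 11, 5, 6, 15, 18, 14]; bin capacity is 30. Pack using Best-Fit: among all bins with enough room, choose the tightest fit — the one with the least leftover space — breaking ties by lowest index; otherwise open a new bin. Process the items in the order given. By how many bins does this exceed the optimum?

Best-Fit: [25,4] [7,4,11,5] [28] [6,15] [18] [14] → 6 bins.
Total size 137; any packing needs at least ⌈137/30⌉ = 5 bins.
An optimal packing achieves that bound: [28] [25,5] [18,11] [15,14] [7,6,4,4] → 5 bins.
Excess: 6 − 5 = 1.

1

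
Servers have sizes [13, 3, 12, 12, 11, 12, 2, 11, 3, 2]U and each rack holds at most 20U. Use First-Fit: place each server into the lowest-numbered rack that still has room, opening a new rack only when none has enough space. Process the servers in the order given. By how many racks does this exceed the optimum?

0

First-Fit: [13,3,2,2] [12,3] [12] [11] [12] [11] → 6 racks.
6 servers exceed 10U (half the capacity), and no two of those can share a rack, so at least 6 racks are needed.
So 6 is already optimal.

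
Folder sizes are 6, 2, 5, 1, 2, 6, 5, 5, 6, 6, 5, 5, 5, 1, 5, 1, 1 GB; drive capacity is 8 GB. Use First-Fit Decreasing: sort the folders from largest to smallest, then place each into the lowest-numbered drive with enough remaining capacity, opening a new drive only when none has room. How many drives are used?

Sorted descending: 6, 6, 6, 6, 5, 5, 5, 5, 5, 5, 5, 2, 2, 1, 1, 1, 1.
6 GB → drive 1 (remaining 2 GB)
6 GB → drive 2 (remaining 2 GB)
6 GB → drive 3 (remaining 2 GB)
6 GB → drive 4 (remaining 2 GB)
5 GB → drive 5 (remaining 3 GB)
5 GB → drive 6 (remaining 3 GB)
5 GB → drive 7 (remaining 3 GB)
5 GB → drive 8 (remaining 3 GB)
5 GB → drive 9 (remaining 3 GB)
5 GB → drive 10 (remaining 3 GB)
5 GB → drive 11 (remaining 3 GB)
2 GB → drive 1 (remaining 0 GB)
2 GB → drive 2 (remaining 0 GB)
1 GB → drive 3 (remaining 1 GB)
1 GB → drive 3 (remaining 0 GB)
1 GB → drive 4 (remaining 1 GB)
1 GB → drive 4 (remaining 0 GB)

11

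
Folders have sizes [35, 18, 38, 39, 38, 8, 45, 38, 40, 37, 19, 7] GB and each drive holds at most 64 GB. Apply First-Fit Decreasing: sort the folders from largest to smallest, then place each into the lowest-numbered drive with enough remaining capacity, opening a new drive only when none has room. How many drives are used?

8

Sorted descending: 45, 40, 39, 38, 38, 38, 37, 35, 19, 18, 8, 7.
45 GB → drive 1 (remaining 19 GB)
40 GB → drive 2 (remaining 24 GB)
39 GB → drive 3 (remaining 25 GB)
38 GB → drive 4 (remaining 26 GB)
38 GB → drive 5 (remaining 26 GB)
38 GB → drive 6 (remaining 26 GB)
37 GB → drive 7 (remaining 27 GB)
35 GB → drive 8 (remaining 29 GB)
19 GB → drive 1 (remaining 0 GB)
18 GB → drive 2 (remaining 6 GB)
8 GB → drive 3 (remaining 17 GB)
7 GB → drive 3 (remaining 10 GB)
Final drives: [45,19] [40,18] [39,8,7] [38] [38] [38] [37] [35].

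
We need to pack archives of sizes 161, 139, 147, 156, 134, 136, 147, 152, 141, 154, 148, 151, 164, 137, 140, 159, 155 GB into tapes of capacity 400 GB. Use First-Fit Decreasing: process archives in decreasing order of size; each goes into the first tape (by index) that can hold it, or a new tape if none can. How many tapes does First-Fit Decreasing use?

Sorted descending: 164, 161, 159, 156, 155, 154, 152, 151, 148, 147, 147, 141, 140, 139, 137, 136, 134.
Put 164 GB in tape 1; 236 GB remain.
Put 161 GB in tape 1; 75 GB remain.
Put 159 GB in tape 2; 241 GB remain.
Put 156 GB in tape 2; 85 GB remain.
Put 155 GB in tape 3; 245 GB remain.
Put 154 GB in tape 3; 91 GB remain.
Put 152 GB in tape 4; 248 GB remain.
Put 151 GB in tape 4; 97 GB remain.
Put 148 GB in tape 5; 252 GB remain.
Put 147 GB in tape 5; 105 GB remain.
Put 147 GB in tape 6; 253 GB remain.
Put 141 GB in tape 6; 112 GB remain.
Put 140 GB in tape 7; 260 GB remain.
Put 139 GB in tape 7; 121 GB remain.
Put 137 GB in tape 8; 263 GB remain.
Put 136 GB in tape 8; 127 GB remain.
Put 134 GB in tape 9; 266 GB remain.

9 tapes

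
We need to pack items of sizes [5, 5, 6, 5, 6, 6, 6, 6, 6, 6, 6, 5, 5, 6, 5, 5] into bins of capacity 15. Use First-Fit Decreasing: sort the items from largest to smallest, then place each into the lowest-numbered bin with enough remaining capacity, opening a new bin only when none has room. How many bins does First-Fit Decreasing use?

7 bins

Sorted descending: 6, 6, 6, 6, 6, 6, 6, 6, 6, 5, 5, 5, 5, 5, 5, 5.
bin 1: place 6, 9 left
bin 1: place 6, 3 left
bin 2: place 6, 9 left
bin 2: place 6, 3 left
bin 3: place 6, 9 left
bin 3: place 6, 3 left
bin 4: place 6, 9 left
bin 4: place 6, 3 left
bin 5: place 6, 9 left
bin 5: place 5, 4 left
bin 6: place 5, 10 left
bin 6: place 5, 5 left
bin 6: place 5, 0 left
bin 7: place 5, 10 left
bin 7: place 5, 5 left
bin 7: place 5, 0 left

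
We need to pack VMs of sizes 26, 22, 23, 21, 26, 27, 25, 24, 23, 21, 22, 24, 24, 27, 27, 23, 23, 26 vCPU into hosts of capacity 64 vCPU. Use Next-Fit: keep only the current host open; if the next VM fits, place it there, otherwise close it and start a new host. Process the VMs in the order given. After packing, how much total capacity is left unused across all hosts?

host 1: place 26 vCPU, 38 vCPU left
host 1: place 22 vCPU, 16 vCPU left
host 2: place 23 vCPU, 41 vCPU left
host 2: place 21 vCPU, 20 vCPU left
host 3: place 26 vCPU, 38 vCPU left
host 3: place 27 vCPU, 11 vCPU left
host 4: place 25 vCPU, 39 vCPU left
host 4: place 24 vCPU, 15 vCPU left
host 5: place 23 vCPU, 41 vCPU left
host 5: place 21 vCPU, 20 vCPU left
host 6: place 22 vCPU, 42 vCPU left
host 6: place 24 vCPU, 18 vCPU left
host 7: place 24 vCPU, 40 vCPU left
host 7: place 27 vCPU, 13 vCPU left
host 8: place 27 vCPU, 37 vCPU left
host 8: place 23 vCPU, 14 vCPU left
host 9: place 23 vCPU, 41 vCPU left
host 9: place 26 vCPU, 15 vCPU left
9 hosts × 64 vCPU = 576 vCPU; used 434 vCPU; unused 142 vCPU.

142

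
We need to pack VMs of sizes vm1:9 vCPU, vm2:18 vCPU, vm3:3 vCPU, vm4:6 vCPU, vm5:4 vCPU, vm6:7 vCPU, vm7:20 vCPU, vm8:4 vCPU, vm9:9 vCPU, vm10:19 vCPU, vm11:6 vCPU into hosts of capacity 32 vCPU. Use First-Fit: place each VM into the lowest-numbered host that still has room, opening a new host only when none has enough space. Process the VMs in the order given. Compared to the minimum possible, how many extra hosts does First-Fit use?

0

First-Fit: [9,18,3] [6,4,7,4,9] [20,6] [19] → 4 hosts.
Total size 105 vCPU; any packing needs at least ⌈105/32⌉ = 4 hosts.
So 4 is already optimal.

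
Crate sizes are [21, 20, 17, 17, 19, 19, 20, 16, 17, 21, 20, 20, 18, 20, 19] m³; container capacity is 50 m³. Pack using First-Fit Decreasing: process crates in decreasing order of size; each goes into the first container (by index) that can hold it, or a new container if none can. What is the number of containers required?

Sorted descending: 21, 21, 20, 20, 20, 20, 20, 19, 19, 19, 18, 17, 17, 17, 16.
Put 21 m³ in container 1; 29 m³ remain.
Put 21 m³ in container 1; 8 m³ remain.
Put 20 m³ in container 2; 30 m³ remain.
Put 20 m³ in container 2; 10 m³ remain.
Put 20 m³ in container 3; 30 m³ remain.
Put 20 m³ in container 3; 10 m³ remain.
Put 20 m³ in container 4; 30 m³ remain.
Put 19 m³ in container 4; 11 m³ remain.
Put 19 m³ in container 5; 31 m³ remain.
Put 19 m³ in container 5; 12 m³ remain.
Put 18 m³ in container 6; 32 m³ remain.
Put 17 m³ in container 6; 15 m³ remain.
Put 17 m³ in container 7; 33 m³ remain.
Put 17 m³ in container 7; 16 m³ remain.
Put 16 m³ in container 7; 0 m³ remain.

7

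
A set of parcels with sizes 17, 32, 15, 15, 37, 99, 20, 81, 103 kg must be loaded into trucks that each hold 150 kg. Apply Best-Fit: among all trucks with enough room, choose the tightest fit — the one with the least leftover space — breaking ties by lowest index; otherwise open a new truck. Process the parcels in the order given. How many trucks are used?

4

17 kg → truck 1 (remaining 133 kg)
32 kg → truck 1 (remaining 101 kg)
15 kg → truck 1 (remaining 86 kg)
15 kg → truck 1 (remaining 71 kg)
37 kg → truck 1 (remaining 34 kg)
99 kg → truck 2 (remaining 51 kg)
20 kg → truck 1 (remaining 14 kg)
81 kg → truck 3 (remaining 69 kg)
103 kg → truck 4 (remaining 47 kg)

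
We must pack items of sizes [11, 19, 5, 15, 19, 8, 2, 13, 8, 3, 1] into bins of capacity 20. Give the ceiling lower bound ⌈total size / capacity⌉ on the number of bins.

6

Total size = 11 + 19 + 5 + 15 + 19 + 8 + 2 + 13 + 8 + 3 + 1 = 104.
⌈104 / 20⌉ = 6.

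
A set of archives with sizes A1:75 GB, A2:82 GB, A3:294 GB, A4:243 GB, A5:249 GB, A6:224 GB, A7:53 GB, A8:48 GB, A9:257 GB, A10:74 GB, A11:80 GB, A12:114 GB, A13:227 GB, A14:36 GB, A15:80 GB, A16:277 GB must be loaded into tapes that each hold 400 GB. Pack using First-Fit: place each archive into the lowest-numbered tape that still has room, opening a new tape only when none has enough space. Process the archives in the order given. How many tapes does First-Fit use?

Put A1 (75 GB) in tape 1; 325 GB remain.
Put A2 (82 GB) in tape 1; 243 GB remain.
Put A3 (294 GB) in tape 2; 106 GB remain.
Put A4 (243 GB) in tape 1; 0 GB remain.
Put A5 (249 GB) in tape 3; 151 GB remain.
Put A6 (224 GB) in tape 4; 176 GB remain.
Put A7 (53 GB) in tape 2; 53 GB remain.
Put A8 (48 GB) in tape 2; 5 GB remain.
Put A9 (257 GB) in tape 5; 143 GB remain.
Put A10 (74 GB) in tape 3; 77 GB remain.
Put A11 (80 GB) in tape 4; 96 GB remain.
Put A12 (114 GB) in tape 5; 29 GB remain.
Put A13 (227 GB) in tape 6; 173 GB remain.
Put A14 (36 GB) in tape 3; 41 GB remain.
Put A15 (80 GB) in tape 4; 16 GB remain.
Put A16 (277 GB) in tape 7; 123 GB remain.
Final tapes: [75,82,243] [294,53,48] [249,74,36] [224,80,80] [257,114] [227] [277].

7 tapes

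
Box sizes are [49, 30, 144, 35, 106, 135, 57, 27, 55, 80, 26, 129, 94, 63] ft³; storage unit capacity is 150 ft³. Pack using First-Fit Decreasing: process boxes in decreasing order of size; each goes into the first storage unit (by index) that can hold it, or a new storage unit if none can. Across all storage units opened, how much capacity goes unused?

170

Sorted descending: 144, 135, 129, 106, 94, 80, 63, 57, 55, 49, 35, 30, 27, 26.
144 ft³ → storage unit 1 (remaining 6 ft³)
135 ft³ → storage unit 2 (remaining 15 ft³)
129 ft³ → storage unit 3 (remaining 21 ft³)
106 ft³ → storage unit 4 (remaining 44 ft³)
94 ft³ → storage unit 5 (remaining 56 ft³)
80 ft³ → storage unit 6 (remaining 70 ft³)
63 ft³ → storage unit 6 (remaining 7 ft³)
57 ft³ → storage unit 7 (remaining 93 ft³)
55 ft³ → storage unit 5 (remaining 1 ft³)
49 ft³ → storage unit 7 (remaining 44 ft³)
35 ft³ → storage unit 4 (remaining 9 ft³)
30 ft³ → storage unit 7 (remaining 14 ft³)
27 ft³ → storage unit 8 (remaining 123 ft³)
26 ft³ → storage unit 8 (remaining 97 ft³)
8 storage units × 150 ft³ = 1200 ft³; used 1030 ft³; unused 170 ft³.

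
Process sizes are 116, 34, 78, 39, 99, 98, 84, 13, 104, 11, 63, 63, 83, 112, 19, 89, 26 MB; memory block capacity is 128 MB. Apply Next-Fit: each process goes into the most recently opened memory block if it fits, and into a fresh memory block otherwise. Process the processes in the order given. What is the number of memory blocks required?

12 memory blocks

memory block 1: place 116 MB, 12 MB left
memory block 2: place 34 MB, 94 MB left
memory block 2: place 78 MB, 16 MB left
memory block 3: place 39 MB, 89 MB left
memory block 4: place 99 MB, 29 MB left
memory block 5: place 98 MB, 30 MB left
memory block 6: place 84 MB, 44 MB left
memory block 6: place 13 MB, 31 MB left
memory block 7: place 104 MB, 24 MB left
memory block 7: place 11 MB, 13 MB left
memory block 8: place 63 MB, 65 MB left
memory block 8: place 63 MB, 2 MB left
memory block 9: place 83 MB, 45 MB left
memory block 10: place 112 MB, 16 MB left
memory block 11: place 19 MB, 109 MB left
memory block 11: place 89 MB, 20 MB left
memory block 12: place 26 MB, 102 MB left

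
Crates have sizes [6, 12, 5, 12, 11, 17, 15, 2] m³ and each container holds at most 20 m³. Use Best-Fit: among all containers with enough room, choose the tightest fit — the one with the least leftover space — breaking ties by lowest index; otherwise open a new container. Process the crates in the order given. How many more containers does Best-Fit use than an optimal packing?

Best-Fit: [6,12,2] [5,12] [11] [17] [15] → 5 containers.
5 crates exceed 10 m³ (half the capacity), and no two of those can share a container, so at least 5 containers are needed.
So 5 is already optimal.

0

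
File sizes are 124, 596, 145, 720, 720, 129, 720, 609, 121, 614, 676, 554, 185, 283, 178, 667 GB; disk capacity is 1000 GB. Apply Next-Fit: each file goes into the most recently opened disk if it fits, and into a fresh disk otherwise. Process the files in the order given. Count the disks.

10 disks

124 GB → disk 1 (remaining 876 GB)
596 GB → disk 1 (remaining 280 GB)
145 GB → disk 1 (remaining 135 GB)
720 GB → disk 2 (remaining 280 GB)
720 GB → disk 3 (remaining 280 GB)
129 GB → disk 3 (remaining 151 GB)
720 GB → disk 4 (remaining 280 GB)
609 GB → disk 5 (remaining 391 GB)
121 GB → disk 5 (remaining 270 GB)
614 GB → disk 6 (remaining 386 GB)
676 GB → disk 7 (remaining 324 GB)
554 GB → disk 8 (remaining 446 GB)
185 GB → disk 8 (remaining 261 GB)
283 GB → disk 9 (remaining 717 GB)
178 GB → disk 9 (remaining 539 GB)
667 GB → disk 10 (remaining 333 GB)
Final disks: [124,596,145] [720] [720,129] [720] [609,121] [614] [676] [554,185] [283,178] [667].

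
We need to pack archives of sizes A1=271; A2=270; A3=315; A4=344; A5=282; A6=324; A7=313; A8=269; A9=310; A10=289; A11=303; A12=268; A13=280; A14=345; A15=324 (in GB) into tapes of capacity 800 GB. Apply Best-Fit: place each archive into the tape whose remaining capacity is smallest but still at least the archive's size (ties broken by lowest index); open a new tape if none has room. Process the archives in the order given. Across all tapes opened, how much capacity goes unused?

Put A1 (271 GB) in tape 1; 529 GB remain.
Put A2 (270 GB) in tape 1; 259 GB remain.
Put A3 (315 GB) in tape 2; 485 GB remain.
Put A4 (344 GB) in tape 2; 141 GB remain.
Put A5 (282 GB) in tape 3; 518 GB remain.
Put A6 (324 GB) in tape 3; 194 GB remain.
Put A7 (313 GB) in tape 4; 487 GB remain.
Put A8 (269 GB) in tape 4; 218 GB remain.
Put A9 (310 GB) in tape 5; 490 GB remain.
Put A10 (289 GB) in tape 5; 201 GB remain.
Put A11 (303 GB) in tape 6; 497 GB remain.
Put A12 (268 GB) in tape 6; 229 GB remain.
Put A13 (280 GB) in tape 7; 520 GB remain.
Put A14 (345 GB) in tape 7; 175 GB remain.
Put A15 (324 GB) in tape 8; 476 GB remain.
8 tapes × 800 GB = 6400 GB; used 4507 GB; unused 1893 GB.

1893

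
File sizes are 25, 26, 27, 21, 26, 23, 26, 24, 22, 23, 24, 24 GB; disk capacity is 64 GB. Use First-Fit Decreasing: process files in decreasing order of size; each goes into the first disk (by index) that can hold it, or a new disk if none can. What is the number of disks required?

Sorted descending: 27, 26, 26, 26, 25, 24, 24, 24, 23, 23, 22, 21.
Put 27 GB in disk 1; 37 GB remain.
Put 26 GB in disk 1; 11 GB remain.
Put 26 GB in disk 2; 38 GB remain.
Put 26 GB in disk 2; 12 GB remain.
Put 25 GB in disk 3; 39 GB remain.
Put 24 GB in disk 3; 15 GB remain.
Put 24 GB in disk 4; 40 GB remain.
Put 24 GB in disk 4; 16 GB remain.
Put 23 GB in disk 5; 41 GB remain.
Put 23 GB in disk 5; 18 GB remain.
Put 22 GB in disk 6; 42 GB remain.
Put 21 GB in disk 6; 21 GB remain.
Final disks: [27,26] [26,26] [25,24] [24,24] [23,23] [22,21].

6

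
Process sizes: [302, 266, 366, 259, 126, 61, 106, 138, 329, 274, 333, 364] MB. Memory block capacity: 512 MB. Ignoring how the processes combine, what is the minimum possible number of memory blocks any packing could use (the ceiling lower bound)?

6

Total size = 302 + 266 + 366 + 259 + 126 + 61 + 106 + 138 + 329 + 274 + 333 + 364 = 2924 MB.
⌈2924 / 512⌉ = 6.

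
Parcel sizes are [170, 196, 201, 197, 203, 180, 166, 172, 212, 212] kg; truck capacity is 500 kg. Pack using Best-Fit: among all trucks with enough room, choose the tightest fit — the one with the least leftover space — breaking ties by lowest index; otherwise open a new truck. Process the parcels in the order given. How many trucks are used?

5 trucks

170 kg → truck 1 (remaining 330 kg)
196 kg → truck 1 (remaining 134 kg)
201 kg → truck 2 (remaining 299 kg)
197 kg → truck 2 (remaining 102 kg)
203 kg → truck 3 (remaining 297 kg)
180 kg → truck 3 (remaining 117 kg)
166 kg → truck 4 (remaining 334 kg)
172 kg → truck 4 (remaining 162 kg)
212 kg → truck 5 (remaining 288 kg)
212 kg → truck 5 (remaining 76 kg)
Final trucks: [170,196] [201,197] [203,180] [166,172] [212,212].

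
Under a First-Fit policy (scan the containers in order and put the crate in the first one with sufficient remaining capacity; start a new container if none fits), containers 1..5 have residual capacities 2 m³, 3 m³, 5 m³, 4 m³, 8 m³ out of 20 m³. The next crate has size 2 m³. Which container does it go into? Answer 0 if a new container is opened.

1

Containers with room: container 1 (2 m³), container 2 (3 m³), container 3 (5 m³), container 4 (4 m³), container 5 (8 m³).
The first with room is container 1.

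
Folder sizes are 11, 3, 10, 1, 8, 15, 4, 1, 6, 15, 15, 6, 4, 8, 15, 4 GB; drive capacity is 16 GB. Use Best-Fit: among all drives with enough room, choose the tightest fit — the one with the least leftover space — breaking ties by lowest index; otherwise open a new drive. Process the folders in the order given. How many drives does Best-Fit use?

9 drives

drive 1: place 11 GB, 5 GB left
drive 1: place 3 GB, 2 GB left
drive 2: place 10 GB, 6 GB left
drive 1: place 1 GB, 1 GB left
drive 3: place 8 GB, 8 GB left
drive 4: place 15 GB, 1 GB left
drive 2: place 4 GB, 2 GB left
drive 1: place 1 GB, 0 GB left
drive 3: place 6 GB, 2 GB left
drive 5: place 15 GB, 1 GB left
drive 6: place 15 GB, 1 GB left
drive 7: place 6 GB, 10 GB left
drive 7: place 4 GB, 6 GB left
drive 8: place 8 GB, 8 GB left
drive 9: place 15 GB, 1 GB left
drive 7: place 4 GB, 2 GB left
Final drives: [11,3,1,1] [10,4] [8,6] [15] [15] [15] [6,4,4] [8] [15].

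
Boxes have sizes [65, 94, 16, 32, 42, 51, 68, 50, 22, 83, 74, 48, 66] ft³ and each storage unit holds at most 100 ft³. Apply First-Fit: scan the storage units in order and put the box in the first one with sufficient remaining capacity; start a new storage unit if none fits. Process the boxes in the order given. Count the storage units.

storage unit 1: place 65 ft³, 35 ft³ left
storage unit 2: place 94 ft³, 6 ft³ left
storage unit 1: place 16 ft³, 19 ft³ left
storage unit 3: place 32 ft³, 68 ft³ left
storage unit 3: place 42 ft³, 26 ft³ left
storage unit 4: place 51 ft³, 49 ft³ left
storage unit 5: place 68 ft³, 32 ft³ left
storage unit 6: place 50 ft³, 50 ft³ left
storage unit 3: place 22 ft³, 4 ft³ left
storage unit 7: place 83 ft³, 17 ft³ left
storage unit 8: place 74 ft³, 26 ft³ left
storage unit 4: place 48 ft³, 1 ft³ left
storage unit 9: place 66 ft³, 34 ft³ left

9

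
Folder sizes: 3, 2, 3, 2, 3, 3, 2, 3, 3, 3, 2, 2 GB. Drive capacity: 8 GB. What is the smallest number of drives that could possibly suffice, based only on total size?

4

Total size = 3 + 2 + 3 + 2 + 3 + 3 + 2 + 3 + 3 + 3 + 2 + 2 = 31 GB.
⌈31 / 8⌉ = 4.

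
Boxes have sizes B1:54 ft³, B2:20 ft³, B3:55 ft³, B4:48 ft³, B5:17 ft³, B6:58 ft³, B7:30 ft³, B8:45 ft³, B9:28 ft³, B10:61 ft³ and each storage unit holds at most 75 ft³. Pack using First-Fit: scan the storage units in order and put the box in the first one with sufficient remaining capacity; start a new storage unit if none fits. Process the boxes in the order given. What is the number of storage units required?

7 storage units

B1 (54 ft³) → storage unit 1 (remaining 21 ft³)
B2 (20 ft³) → storage unit 1 (remaining 1 ft³)
B3 (55 ft³) → storage unit 2 (remaining 20 ft³)
B4 (48 ft³) → storage unit 3 (remaining 27 ft³)
B5 (17 ft³) → storage unit 2 (remaining 3 ft³)
B6 (58 ft³) → storage unit 4 (remaining 17 ft³)
B7 (30 ft³) → storage unit 5 (remaining 45 ft³)
B8 (45 ft³) → storage unit 5 (remaining 0 ft³)
B9 (28 ft³) → storage unit 6 (remaining 47 ft³)
B10 (61 ft³) → storage unit 7 (remaining 14 ft³)
Final storage units: [54,20] [55,17] [48] [58] [30,45] [28] [61].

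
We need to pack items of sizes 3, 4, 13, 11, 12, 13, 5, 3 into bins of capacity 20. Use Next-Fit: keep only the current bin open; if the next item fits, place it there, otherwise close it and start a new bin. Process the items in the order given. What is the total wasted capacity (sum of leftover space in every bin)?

3 → bin 1 (remaining 17)
4 → bin 1 (remaining 13)
13 → bin 1 (remaining 0)
11 → bin 2 (remaining 9)
12 → bin 3 (remaining 8)
13 → bin 4 (remaining 7)
5 → bin 4 (remaining 2)
3 → bin 5 (remaining 17)
5 bins × 20 = 100; used 64; unused 36.

36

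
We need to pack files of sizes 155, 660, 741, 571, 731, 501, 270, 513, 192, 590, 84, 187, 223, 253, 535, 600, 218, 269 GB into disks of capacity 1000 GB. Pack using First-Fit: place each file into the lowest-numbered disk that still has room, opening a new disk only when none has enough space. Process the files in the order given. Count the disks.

9 disks

Put 155 GB in disk 1; 845 GB remain.
Put 660 GB in disk 1; 185 GB remain.
Put 741 GB in disk 2; 259 GB remain.
Put 571 GB in disk 3; 429 GB remain.
Put 731 GB in disk 4; 269 GB remain.
Put 501 GB in disk 5; 499 GB remain.
Put 270 GB in disk 3; 159 GB remain.
Put 513 GB in disk 6; 487 GB remain.
Put 192 GB in disk 2; 67 GB remain.
Put 590 GB in disk 7; 410 GB remain.
Put 84 GB in disk 1; 101 GB remain.
Put 187 GB in disk 4; 82 GB remain.
Put 223 GB in disk 5; 276 GB remain.
Put 253 GB in disk 5; 23 GB remain.
Put 535 GB in disk 8; 465 GB remain.
Put 600 GB in disk 9; 400 GB remain.
Put 218 GB in disk 6; 269 GB remain.
Put 269 GB in disk 6; 0 GB remain.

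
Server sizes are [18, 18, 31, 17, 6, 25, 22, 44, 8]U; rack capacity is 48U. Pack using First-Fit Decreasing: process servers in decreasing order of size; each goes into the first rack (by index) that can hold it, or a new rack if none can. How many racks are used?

Sorted descending: 44, 31, 25, 22, 18, 18, 17, 8, 6.
rack 1: place 44U, 4U left
rack 2: place 31U, 17U left
rack 3: place 25U, 23U left
rack 3: place 22U, 1U left
rack 4: place 18U, 30U left
rack 4: place 18U, 12U left
rack 2: place 17U, 0U left
rack 4: place 8U, 4U left
rack 5: place 6U, 42U left

5 racks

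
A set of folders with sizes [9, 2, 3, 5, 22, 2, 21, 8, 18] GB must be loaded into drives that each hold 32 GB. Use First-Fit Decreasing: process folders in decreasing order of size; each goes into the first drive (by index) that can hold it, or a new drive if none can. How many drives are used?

Sorted descending: 22, 21, 18, 9, 8, 5, 3, 2, 2.
22 GB → drive 1 (remaining 10 GB)
21 GB → drive 2 (remaining 11 GB)
18 GB → drive 3 (remaining 14 GB)
9 GB → drive 1 (remaining 1 GB)
8 GB → drive 2 (remaining 3 GB)
5 GB → drive 3 (remaining 9 GB)
3 GB → drive 2 (remaining 0 GB)
2 GB → drive 3 (remaining 7 GB)
2 GB → drive 3 (remaining 5 GB)
Final drives: [22,9] [21,8,3] [18,5,2,2].

3 drives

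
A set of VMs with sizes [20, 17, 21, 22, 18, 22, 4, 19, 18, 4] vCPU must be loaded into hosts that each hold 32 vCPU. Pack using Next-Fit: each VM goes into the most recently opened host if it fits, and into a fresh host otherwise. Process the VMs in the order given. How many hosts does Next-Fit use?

8 hosts

Put 20 vCPU in host 1; 12 vCPU remain.
Put 17 vCPU in host 2; 15 vCPU remain.
Put 21 vCPU in host 3; 11 vCPU remain.
Put 22 vCPU in host 4; 10 vCPU remain.
Put 18 vCPU in host 5; 14 vCPU remain.
Put 22 vCPU in host 6; 10 vCPU remain.
Put 4 vCPU in host 6; 6 vCPU remain.
Put 19 vCPU in host 7; 13 vCPU remain.
Put 18 vCPU in host 8; 14 vCPU remain.
Put 4 vCPU in host 8; 10 vCPU remain.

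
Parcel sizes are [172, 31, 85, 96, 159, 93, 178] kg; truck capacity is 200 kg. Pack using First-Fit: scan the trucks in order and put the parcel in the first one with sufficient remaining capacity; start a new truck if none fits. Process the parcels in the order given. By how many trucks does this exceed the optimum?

0

First-Fit: [172] [31,85] [96,93] [159] [178] → 5 trucks.
Total size 814 kg; any packing needs at least ⌈814/200⌉ = 5 trucks.
So 5 is already optimal.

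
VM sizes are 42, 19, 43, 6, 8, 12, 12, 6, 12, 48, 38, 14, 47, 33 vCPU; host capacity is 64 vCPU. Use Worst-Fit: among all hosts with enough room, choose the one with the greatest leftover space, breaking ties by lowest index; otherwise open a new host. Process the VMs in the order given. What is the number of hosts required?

Put 42 vCPU in host 1; 22 vCPU remain.
Put 19 vCPU in host 1; 3 vCPU remain.
Put 43 vCPU in host 2; 21 vCPU remain.
Put 6 vCPU in host 2; 15 vCPU remain.
Put 8 vCPU in host 2; 7 vCPU remain.
Put 12 vCPU in host 3; 52 vCPU remain.
Put 12 vCPU in host 3; 40 vCPU remain.
Put 6 vCPU in host 3; 34 vCPU remain.
Put 12 vCPU in host 3; 22 vCPU remain.
Put 48 vCPU in host 4; 16 vCPU remain.
Put 38 vCPU in host 5; 26 vCPU remain.
Put 14 vCPU in host 5; 12 vCPU remain.
Put 47 vCPU in host 6; 17 vCPU remain.
Put 33 vCPU in host 7; 31 vCPU remain.
Final hosts: [42,19] [43,6,8] [12,12,6,12] [48] [38,14] [47] [33].

7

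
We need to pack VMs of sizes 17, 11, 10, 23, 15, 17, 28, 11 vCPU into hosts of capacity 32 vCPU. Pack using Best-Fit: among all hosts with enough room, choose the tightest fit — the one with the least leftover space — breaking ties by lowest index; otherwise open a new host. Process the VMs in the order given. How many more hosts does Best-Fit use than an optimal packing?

Best-Fit: [17,11] [10,15] [23] [17,11] [28] → 5 hosts.
Total size 132 vCPU; any packing needs at least ⌈132/32⌉ = 5 hosts.
So 5 is already optimal.

0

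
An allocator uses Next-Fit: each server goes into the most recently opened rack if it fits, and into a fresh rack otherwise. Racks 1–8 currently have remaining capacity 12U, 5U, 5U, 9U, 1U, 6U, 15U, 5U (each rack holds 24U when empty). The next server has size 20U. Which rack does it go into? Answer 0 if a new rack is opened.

0

Next-Fit only looks at rack 8, which has 5U free.
20U does not fit, so a new rack is opened.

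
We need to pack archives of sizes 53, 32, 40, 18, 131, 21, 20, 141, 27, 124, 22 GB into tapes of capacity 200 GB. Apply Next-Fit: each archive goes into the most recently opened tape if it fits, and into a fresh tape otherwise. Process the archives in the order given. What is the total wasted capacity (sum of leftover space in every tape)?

171

53 GB → tape 1 (remaining 147 GB)
32 GB → tape 1 (remaining 115 GB)
40 GB → tape 1 (remaining 75 GB)
18 GB → tape 1 (remaining 57 GB)
131 GB → tape 2 (remaining 69 GB)
21 GB → tape 2 (remaining 48 GB)
20 GB → tape 2 (remaining 28 GB)
141 GB → tape 3 (remaining 59 GB)
27 GB → tape 3 (remaining 32 GB)
124 GB → tape 4 (remaining 76 GB)
22 GB → tape 4 (remaining 54 GB)
4 tapes × 200 GB = 800 GB; used 629 GB; unused 171 GB.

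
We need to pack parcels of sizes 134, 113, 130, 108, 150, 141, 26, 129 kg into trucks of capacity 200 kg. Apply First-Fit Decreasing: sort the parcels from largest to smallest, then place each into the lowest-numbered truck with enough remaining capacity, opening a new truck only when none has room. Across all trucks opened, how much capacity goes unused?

469

Sorted descending: 150, 141, 134, 130, 129, 113, 108, 26.
truck 1: place 150 kg, 50 kg left
truck 2: place 141 kg, 59 kg left
truck 3: place 134 kg, 66 kg left
truck 4: place 130 kg, 70 kg left
truck 5: place 129 kg, 71 kg left
truck 6: place 113 kg, 87 kg left
truck 7: place 108 kg, 92 kg left
truck 1: place 26 kg, 24 kg left
7 trucks × 200 kg = 1400 kg; used 931 kg; unused 469 kg.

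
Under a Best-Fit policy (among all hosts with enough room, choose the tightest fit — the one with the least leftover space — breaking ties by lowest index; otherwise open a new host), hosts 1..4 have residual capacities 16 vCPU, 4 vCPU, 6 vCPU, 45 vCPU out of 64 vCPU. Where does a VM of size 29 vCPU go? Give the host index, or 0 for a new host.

Hosts with room: host 4 (45 vCPU).
Tightest fit is host 4 with 45 vCPU free.

4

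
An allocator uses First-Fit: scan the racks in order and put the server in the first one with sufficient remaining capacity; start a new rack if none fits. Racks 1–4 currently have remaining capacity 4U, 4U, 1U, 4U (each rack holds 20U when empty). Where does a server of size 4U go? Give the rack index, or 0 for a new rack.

Racks with room: rack 1 (4U), rack 2 (4U), rack 4 (4U).
The first with room is rack 1.

1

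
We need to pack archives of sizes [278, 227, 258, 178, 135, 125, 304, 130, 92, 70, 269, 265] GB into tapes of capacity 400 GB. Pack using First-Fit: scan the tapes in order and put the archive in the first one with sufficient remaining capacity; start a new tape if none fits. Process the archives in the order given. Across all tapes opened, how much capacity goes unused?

469

Put 278 GB in tape 1; 122 GB remain.
Put 227 GB in tape 2; 173 GB remain.
Put 258 GB in tape 3; 142 GB remain.
Put 178 GB in tape 4; 222 GB remain.
Put 135 GB in tape 2; 38 GB remain.
Put 125 GB in tape 3; 17 GB remain.
Put 304 GB in tape 5; 96 GB remain.
Put 130 GB in tape 4; 92 GB remain.
Put 92 GB in tape 1; 30 GB remain.
Put 70 GB in tape 4; 22 GB remain.
Put 269 GB in tape 6; 131 GB remain.
Put 265 GB in tape 7; 135 GB remain.
7 tapes × 400 GB = 2800 GB; used 2331 GB; unused 469 GB.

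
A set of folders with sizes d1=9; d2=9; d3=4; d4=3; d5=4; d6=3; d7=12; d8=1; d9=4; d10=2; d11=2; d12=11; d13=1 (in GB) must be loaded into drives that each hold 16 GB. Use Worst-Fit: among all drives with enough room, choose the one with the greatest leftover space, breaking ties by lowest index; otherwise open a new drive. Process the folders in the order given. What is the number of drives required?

d1 (9 GB) → drive 1 (remaining 7 GB)
d2 (9 GB) → drive 2 (remaining 7 GB)
d3 (4 GB) → drive 1 (remaining 3 GB)
d4 (3 GB) → drive 2 (remaining 4 GB)
d5 (4 GB) → drive 2 (remaining 0 GB)
d6 (3 GB) → drive 1 (remaining 0 GB)
d7 (12 GB) → drive 3 (remaining 4 GB)
d8 (1 GB) → drive 3 (remaining 3 GB)
d9 (4 GB) → drive 4 (remaining 12 GB)
d10 (2 GB) → drive 4 (remaining 10 GB)
d11 (2 GB) → drive 4 (remaining 8 GB)
d12 (11 GB) → drive 5 (remaining 5 GB)
d13 (1 GB) → drive 4 (remaining 7 GB)

5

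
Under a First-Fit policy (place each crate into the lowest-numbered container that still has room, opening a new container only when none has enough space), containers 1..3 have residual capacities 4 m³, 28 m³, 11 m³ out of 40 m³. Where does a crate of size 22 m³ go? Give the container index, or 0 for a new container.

Containers with room: container 2 (28 m³).
The first with room is container 2.

2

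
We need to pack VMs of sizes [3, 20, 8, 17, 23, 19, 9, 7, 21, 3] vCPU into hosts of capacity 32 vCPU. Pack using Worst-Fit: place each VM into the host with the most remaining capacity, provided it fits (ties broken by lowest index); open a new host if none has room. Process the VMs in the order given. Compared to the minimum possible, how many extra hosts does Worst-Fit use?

Worst-Fit: [3,20,8] [17,9] [23] [19,7] [21,3] → 5 hosts.
Total size 130 vCPU; any packing needs at least ⌈130/32⌉ = 5 hosts.
So 5 is already optimal.

0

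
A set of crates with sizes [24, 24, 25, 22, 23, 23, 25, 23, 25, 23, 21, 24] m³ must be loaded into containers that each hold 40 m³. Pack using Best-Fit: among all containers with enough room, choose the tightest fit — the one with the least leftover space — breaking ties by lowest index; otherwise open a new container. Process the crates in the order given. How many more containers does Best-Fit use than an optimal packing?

Best-Fit: [24] [24] [25] [22] [23] [23] [25] [23] [25] [23] [21] [24] → 12 containers.
12 crates exceed 20 m³ (half the capacity), and no two of those can share a container, so at least 12 containers are needed.
So 12 is already optimal.

0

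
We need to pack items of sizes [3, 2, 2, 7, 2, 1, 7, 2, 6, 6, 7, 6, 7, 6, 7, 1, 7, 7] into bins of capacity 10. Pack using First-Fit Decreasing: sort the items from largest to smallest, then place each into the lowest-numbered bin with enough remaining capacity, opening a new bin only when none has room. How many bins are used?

Sorted descending: 7, 7, 7, 7, 7, 7, 7, 6, 6, 6, 6, 3, 2, 2, 2, 2, 1, 1.
Put 7 in bin 1; 3 remain.
Put 7 in bin 2; 3 remain.
Put 7 in bin 3; 3 remain.
Put 7 in bin 4; 3 remain.
Put 7 in bin 5; 3 remain.
Put 7 in bin 6; 3 remain.
Put 7 in bin 7; 3 remain.
Put 6 in bin 8; 4 remain.
Put 6 in bin 9; 4 remain.
Put 6 in bin 10; 4 remain.
Put 6 in bin 11; 4 remain.
Put 3 in bin 1; 0 remain.
Put 2 in bin 2; 1 remain.
Put 2 in bin 3; 1 remain.
Put 2 in bin 4; 1 remain.
Put 2 in bin 5; 1 remain.
Put 1 in bin 2; 0 remain.
Put 1 in bin 3; 0 remain.

11 bins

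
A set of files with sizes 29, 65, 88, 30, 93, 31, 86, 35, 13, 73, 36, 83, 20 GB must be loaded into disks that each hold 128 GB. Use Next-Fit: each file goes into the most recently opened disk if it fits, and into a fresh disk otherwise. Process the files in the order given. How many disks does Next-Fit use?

disk 1: place 29 GB, 99 GB left
disk 1: place 65 GB, 34 GB left
disk 2: place 88 GB, 40 GB left
disk 2: place 30 GB, 10 GB left
disk 3: place 93 GB, 35 GB left
disk 3: place 31 GB, 4 GB left
disk 4: place 86 GB, 42 GB left
disk 4: place 35 GB, 7 GB left
disk 5: place 13 GB, 115 GB left
disk 5: place 73 GB, 42 GB left
disk 5: place 36 GB, 6 GB left
disk 6: place 83 GB, 45 GB left
disk 6: place 20 GB, 25 GB left
Final disks: [29,65] [88,30] [93,31] [86,35] [13,73,36] [83,20].

6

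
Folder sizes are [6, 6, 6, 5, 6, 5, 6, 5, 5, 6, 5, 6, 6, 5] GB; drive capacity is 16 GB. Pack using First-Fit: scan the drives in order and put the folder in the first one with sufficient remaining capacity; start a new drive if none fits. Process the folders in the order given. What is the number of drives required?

Put 6 GB in drive 1; 10 GB remain.
Put 6 GB in drive 1; 4 GB remain.
Put 6 GB in drive 2; 10 GB remain.
Put 5 GB in drive 2; 5 GB remain.
Put 6 GB in drive 3; 10 GB remain.
Put 5 GB in drive 2; 0 GB remain.
Put 6 GB in drive 3; 4 GB remain.
Put 5 GB in drive 4; 11 GB remain.
Put 5 GB in drive 4; 6 GB remain.
Put 6 GB in drive 4; 0 GB remain.
Put 5 GB in drive 5; 11 GB remain.
Put 6 GB in drive 5; 5 GB remain.
Put 6 GB in drive 6; 10 GB remain.
Put 5 GB in drive 5; 0 GB remain.

6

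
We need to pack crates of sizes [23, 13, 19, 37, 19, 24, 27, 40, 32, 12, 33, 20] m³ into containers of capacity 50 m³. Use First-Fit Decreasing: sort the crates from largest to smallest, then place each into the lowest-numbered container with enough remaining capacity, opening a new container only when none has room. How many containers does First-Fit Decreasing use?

Sorted descending: 40, 37, 33, 32, 27, 24, 23, 20, 19, 19, 13, 12.
Put 40 m³ in container 1; 10 m³ remain.
Put 37 m³ in container 2; 13 m³ remain.
Put 33 m³ in container 3; 17 m³ remain.
Put 32 m³ in container 4; 18 m³ remain.
Put 27 m³ in container 5; 23 m³ remain.
Put 24 m³ in container 6; 26 m³ remain.
Put 23 m³ in container 5; 0 m³ remain.
Put 20 m³ in container 6; 6 m³ remain.
Put 19 m³ in container 7; 31 m³ remain.
Put 19 m³ in container 7; 12 m³ remain.
Put 13 m³ in container 2; 0 m³ remain.
Put 12 m³ in container 3; 5 m³ remain.
Final containers: [40] [37,13] [33,12] [32] [27,23] [24,20] [19,19].

7 containers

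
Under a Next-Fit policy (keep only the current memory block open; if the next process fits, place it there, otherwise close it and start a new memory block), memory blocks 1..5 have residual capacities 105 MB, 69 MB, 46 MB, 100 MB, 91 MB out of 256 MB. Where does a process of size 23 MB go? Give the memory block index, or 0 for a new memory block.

5

Next-Fit only looks at memory block 5, which has 91 MB free.
23 MB fits there.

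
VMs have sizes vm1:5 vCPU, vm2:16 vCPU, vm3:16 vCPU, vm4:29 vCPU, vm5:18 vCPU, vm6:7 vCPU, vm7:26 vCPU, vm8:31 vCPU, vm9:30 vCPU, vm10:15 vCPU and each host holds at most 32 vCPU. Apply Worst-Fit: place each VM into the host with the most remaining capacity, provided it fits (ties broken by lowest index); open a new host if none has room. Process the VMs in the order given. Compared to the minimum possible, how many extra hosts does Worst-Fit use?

Worst-Fit: [5,16] [16,7] [29] [18] [26] [31] [30] [15] → 8 hosts.
Total size 193 vCPU; any packing needs at least ⌈193/32⌉ = 7 hosts.
An optimal packing achieves that bound: [31] [30] [29] [26,5] [18,7] [16,16] [15] → 7 hosts.
Excess: 8 − 7 = 1.

1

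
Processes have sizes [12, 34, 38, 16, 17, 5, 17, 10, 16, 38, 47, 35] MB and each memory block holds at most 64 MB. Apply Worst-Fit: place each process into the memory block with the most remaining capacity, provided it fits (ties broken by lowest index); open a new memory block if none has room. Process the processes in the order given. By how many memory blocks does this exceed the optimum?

1

Worst-Fit: [12,34,17] [38,16,5] [17,10,16] [38] [47] [35] → 6 memory blocks.
Total size 285 MB; any packing needs at least ⌈285/64⌉ = 5 memory blocks.
An optimal packing achieves that bound: [47,17] [38,17,5] [38,16,10] [35,16,12] [34] → 5 memory blocks.
Excess: 6 − 5 = 1.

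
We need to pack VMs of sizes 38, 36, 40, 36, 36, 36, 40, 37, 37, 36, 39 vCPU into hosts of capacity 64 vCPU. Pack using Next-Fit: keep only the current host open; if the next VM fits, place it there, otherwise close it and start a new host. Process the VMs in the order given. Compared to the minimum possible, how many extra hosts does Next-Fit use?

Next-Fit: [38] [36] [40] [36] [36] [36] [40] [37] [37] [36] [39] → 11 hosts.
11 VMs exceed 32 vCPU (half the capacity), and no two of those can share a host, so at least 11 hosts are needed.
So 11 is already optimal.

0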